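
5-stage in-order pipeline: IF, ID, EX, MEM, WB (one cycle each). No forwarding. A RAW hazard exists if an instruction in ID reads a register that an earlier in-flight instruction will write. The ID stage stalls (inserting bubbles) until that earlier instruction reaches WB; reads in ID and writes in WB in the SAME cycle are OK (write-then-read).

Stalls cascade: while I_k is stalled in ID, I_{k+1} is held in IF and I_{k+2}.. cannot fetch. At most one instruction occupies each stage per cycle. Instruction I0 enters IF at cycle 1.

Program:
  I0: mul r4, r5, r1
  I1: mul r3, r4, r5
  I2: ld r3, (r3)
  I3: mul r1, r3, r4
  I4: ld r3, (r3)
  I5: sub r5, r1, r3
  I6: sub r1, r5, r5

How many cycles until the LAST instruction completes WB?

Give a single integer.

Answer: 21

Derivation:
I0 mul r4 <- r5,r1: IF@1 ID@2 stall=0 (-) EX@3 MEM@4 WB@5
I1 mul r3 <- r4,r5: IF@2 ID@3 stall=2 (RAW on I0.r4 (WB@5)) EX@6 MEM@7 WB@8
I2 ld r3 <- r3: IF@3 ID@6 stall=2 (RAW on I1.r3 (WB@8)) EX@9 MEM@10 WB@11
I3 mul r1 <- r3,r4: IF@6 ID@9 stall=2 (RAW on I2.r3 (WB@11)) EX@12 MEM@13 WB@14
I4 ld r3 <- r3: IF@9 ID@12 stall=0 (-) EX@13 MEM@14 WB@15
I5 sub r5 <- r1,r3: IF@12 ID@13 stall=2 (RAW on I4.r3 (WB@15)) EX@16 MEM@17 WB@18
I6 sub r1 <- r5,r5: IF@13 ID@16 stall=2 (RAW on I5.r5 (WB@18)) EX@19 MEM@20 WB@21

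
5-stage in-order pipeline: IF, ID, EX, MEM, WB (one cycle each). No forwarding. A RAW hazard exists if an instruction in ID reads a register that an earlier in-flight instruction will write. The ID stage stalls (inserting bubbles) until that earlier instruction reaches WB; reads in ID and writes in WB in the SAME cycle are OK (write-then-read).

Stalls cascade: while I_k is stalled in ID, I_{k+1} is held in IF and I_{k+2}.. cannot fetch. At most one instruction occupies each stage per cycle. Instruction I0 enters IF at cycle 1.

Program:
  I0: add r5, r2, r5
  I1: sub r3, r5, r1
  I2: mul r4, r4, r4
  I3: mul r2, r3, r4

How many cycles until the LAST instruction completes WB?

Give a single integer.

I0 add r5 <- r2,r5: IF@1 ID@2 stall=0 (-) EX@3 MEM@4 WB@5
I1 sub r3 <- r5,r1: IF@2 ID@3 stall=2 (RAW on I0.r5 (WB@5)) EX@6 MEM@7 WB@8
I2 mul r4 <- r4,r4: IF@3 ID@6 stall=0 (-) EX@7 MEM@8 WB@9
I3 mul r2 <- r3,r4: IF@6 ID@7 stall=2 (RAW on I2.r4 (WB@9)) EX@10 MEM@11 WB@12

Answer: 12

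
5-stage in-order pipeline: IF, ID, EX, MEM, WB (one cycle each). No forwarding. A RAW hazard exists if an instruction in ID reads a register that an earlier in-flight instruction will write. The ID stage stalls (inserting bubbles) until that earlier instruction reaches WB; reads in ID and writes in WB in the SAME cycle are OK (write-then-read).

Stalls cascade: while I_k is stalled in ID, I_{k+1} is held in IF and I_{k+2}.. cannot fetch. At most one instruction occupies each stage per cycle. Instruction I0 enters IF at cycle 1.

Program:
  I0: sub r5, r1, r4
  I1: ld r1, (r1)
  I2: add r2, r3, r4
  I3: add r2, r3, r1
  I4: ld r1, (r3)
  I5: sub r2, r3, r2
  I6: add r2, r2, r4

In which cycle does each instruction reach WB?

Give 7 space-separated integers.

I0 sub r5 <- r1,r4: IF@1 ID@2 stall=0 (-) EX@3 MEM@4 WB@5
I1 ld r1 <- r1: IF@2 ID@3 stall=0 (-) EX@4 MEM@5 WB@6
I2 add r2 <- r3,r4: IF@3 ID@4 stall=0 (-) EX@5 MEM@6 WB@7
I3 add r2 <- r3,r1: IF@4 ID@5 stall=1 (RAW on I1.r1 (WB@6)) EX@7 MEM@8 WB@9
I4 ld r1 <- r3: IF@5 ID@7 stall=0 (-) EX@8 MEM@9 WB@10
I5 sub r2 <- r3,r2: IF@7 ID@8 stall=1 (RAW on I3.r2 (WB@9)) EX@10 MEM@11 WB@12
I6 add r2 <- r2,r4: IF@8 ID@10 stall=2 (RAW on I5.r2 (WB@12)) EX@13 MEM@14 WB@15

Answer: 5 6 7 9 10 12 15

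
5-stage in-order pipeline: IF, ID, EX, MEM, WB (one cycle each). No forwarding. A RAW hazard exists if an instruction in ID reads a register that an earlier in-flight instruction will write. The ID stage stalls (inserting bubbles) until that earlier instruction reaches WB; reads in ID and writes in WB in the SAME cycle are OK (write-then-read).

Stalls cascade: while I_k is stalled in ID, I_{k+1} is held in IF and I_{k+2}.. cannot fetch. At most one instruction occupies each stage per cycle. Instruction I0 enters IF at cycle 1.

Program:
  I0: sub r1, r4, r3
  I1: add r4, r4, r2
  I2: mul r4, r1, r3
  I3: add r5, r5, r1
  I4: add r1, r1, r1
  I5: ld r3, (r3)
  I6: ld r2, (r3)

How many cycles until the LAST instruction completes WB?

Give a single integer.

Answer: 14

Derivation:
I0 sub r1 <- r4,r3: IF@1 ID@2 stall=0 (-) EX@3 MEM@4 WB@5
I1 add r4 <- r4,r2: IF@2 ID@3 stall=0 (-) EX@4 MEM@5 WB@6
I2 mul r4 <- r1,r3: IF@3 ID@4 stall=1 (RAW on I0.r1 (WB@5)) EX@6 MEM@7 WB@8
I3 add r5 <- r5,r1: IF@4 ID@6 stall=0 (-) EX@7 MEM@8 WB@9
I4 add r1 <- r1,r1: IF@6 ID@7 stall=0 (-) EX@8 MEM@9 WB@10
I5 ld r3 <- r3: IF@7 ID@8 stall=0 (-) EX@9 MEM@10 WB@11
I6 ld r2 <- r3: IF@8 ID@9 stall=2 (RAW on I5.r3 (WB@11)) EX@12 MEM@13 WB@14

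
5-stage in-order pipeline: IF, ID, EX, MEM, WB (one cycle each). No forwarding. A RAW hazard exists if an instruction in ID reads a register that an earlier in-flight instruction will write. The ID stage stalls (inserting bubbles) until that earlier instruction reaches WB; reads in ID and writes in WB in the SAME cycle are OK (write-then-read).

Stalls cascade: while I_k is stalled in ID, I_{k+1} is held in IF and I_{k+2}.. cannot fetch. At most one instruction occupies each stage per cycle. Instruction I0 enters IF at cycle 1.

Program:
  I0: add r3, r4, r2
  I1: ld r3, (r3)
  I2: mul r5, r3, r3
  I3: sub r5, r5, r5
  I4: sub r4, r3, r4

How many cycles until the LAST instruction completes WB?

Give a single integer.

Answer: 15

Derivation:
I0 add r3 <- r4,r2: IF@1 ID@2 stall=0 (-) EX@3 MEM@4 WB@5
I1 ld r3 <- r3: IF@2 ID@3 stall=2 (RAW on I0.r3 (WB@5)) EX@6 MEM@7 WB@8
I2 mul r5 <- r3,r3: IF@3 ID@6 stall=2 (RAW on I1.r3 (WB@8)) EX@9 MEM@10 WB@11
I3 sub r5 <- r5,r5: IF@6 ID@9 stall=2 (RAW on I2.r5 (WB@11)) EX@12 MEM@13 WB@14
I4 sub r4 <- r3,r4: IF@9 ID@12 stall=0 (-) EX@13 MEM@14 WB@15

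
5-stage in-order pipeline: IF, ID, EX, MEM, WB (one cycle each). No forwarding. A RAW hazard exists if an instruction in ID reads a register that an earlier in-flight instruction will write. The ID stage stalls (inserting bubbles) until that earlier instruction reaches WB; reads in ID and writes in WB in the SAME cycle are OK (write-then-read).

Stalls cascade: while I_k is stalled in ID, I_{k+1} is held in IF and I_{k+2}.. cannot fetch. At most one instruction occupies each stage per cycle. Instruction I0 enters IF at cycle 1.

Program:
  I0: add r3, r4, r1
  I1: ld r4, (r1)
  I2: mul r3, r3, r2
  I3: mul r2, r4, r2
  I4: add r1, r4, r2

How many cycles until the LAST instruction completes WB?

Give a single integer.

I0 add r3 <- r4,r1: IF@1 ID@2 stall=0 (-) EX@3 MEM@4 WB@5
I1 ld r4 <- r1: IF@2 ID@3 stall=0 (-) EX@4 MEM@5 WB@6
I2 mul r3 <- r3,r2: IF@3 ID@4 stall=1 (RAW on I0.r3 (WB@5)) EX@6 MEM@7 WB@8
I3 mul r2 <- r4,r2: IF@4 ID@6 stall=0 (-) EX@7 MEM@8 WB@9
I4 add r1 <- r4,r2: IF@6 ID@7 stall=2 (RAW on I3.r2 (WB@9)) EX@10 MEM@11 WB@12

Answer: 12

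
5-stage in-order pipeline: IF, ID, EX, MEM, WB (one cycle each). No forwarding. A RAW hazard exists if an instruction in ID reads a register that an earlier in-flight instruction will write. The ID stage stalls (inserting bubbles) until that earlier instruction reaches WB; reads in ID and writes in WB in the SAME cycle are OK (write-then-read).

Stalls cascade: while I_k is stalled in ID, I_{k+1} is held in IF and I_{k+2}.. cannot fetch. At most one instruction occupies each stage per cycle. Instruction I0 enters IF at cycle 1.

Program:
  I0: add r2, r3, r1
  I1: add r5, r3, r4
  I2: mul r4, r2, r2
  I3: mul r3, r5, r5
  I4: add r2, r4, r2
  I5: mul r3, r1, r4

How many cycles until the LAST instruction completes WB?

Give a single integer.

I0 add r2 <- r3,r1: IF@1 ID@2 stall=0 (-) EX@3 MEM@4 WB@5
I1 add r5 <- r3,r4: IF@2 ID@3 stall=0 (-) EX@4 MEM@5 WB@6
I2 mul r4 <- r2,r2: IF@3 ID@4 stall=1 (RAW on I0.r2 (WB@5)) EX@6 MEM@7 WB@8
I3 mul r3 <- r5,r5: IF@4 ID@6 stall=0 (-) EX@7 MEM@8 WB@9
I4 add r2 <- r4,r2: IF@6 ID@7 stall=1 (RAW on I2.r4 (WB@8)) EX@9 MEM@10 WB@11
I5 mul r3 <- r1,r4: IF@7 ID@9 stall=0 (-) EX@10 MEM@11 WB@12

Answer: 12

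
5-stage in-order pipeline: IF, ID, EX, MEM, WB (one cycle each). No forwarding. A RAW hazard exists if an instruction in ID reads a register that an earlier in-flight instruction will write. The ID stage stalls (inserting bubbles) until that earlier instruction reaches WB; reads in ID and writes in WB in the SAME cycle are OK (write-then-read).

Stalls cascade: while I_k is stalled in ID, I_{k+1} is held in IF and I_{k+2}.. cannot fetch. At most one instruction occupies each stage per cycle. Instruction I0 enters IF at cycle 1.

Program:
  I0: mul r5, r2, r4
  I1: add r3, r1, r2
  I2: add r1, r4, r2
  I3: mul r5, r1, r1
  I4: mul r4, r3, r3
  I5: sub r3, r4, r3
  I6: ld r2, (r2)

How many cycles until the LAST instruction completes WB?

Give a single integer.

I0 mul r5 <- r2,r4: IF@1 ID@2 stall=0 (-) EX@3 MEM@4 WB@5
I1 add r3 <- r1,r2: IF@2 ID@3 stall=0 (-) EX@4 MEM@5 WB@6
I2 add r1 <- r4,r2: IF@3 ID@4 stall=0 (-) EX@5 MEM@6 WB@7
I3 mul r5 <- r1,r1: IF@4 ID@5 stall=2 (RAW on I2.r1 (WB@7)) EX@8 MEM@9 WB@10
I4 mul r4 <- r3,r3: IF@5 ID@8 stall=0 (-) EX@9 MEM@10 WB@11
I5 sub r3 <- r4,r3: IF@8 ID@9 stall=2 (RAW on I4.r4 (WB@11)) EX@12 MEM@13 WB@14
I6 ld r2 <- r2: IF@9 ID@12 stall=0 (-) EX@13 MEM@14 WB@15

Answer: 15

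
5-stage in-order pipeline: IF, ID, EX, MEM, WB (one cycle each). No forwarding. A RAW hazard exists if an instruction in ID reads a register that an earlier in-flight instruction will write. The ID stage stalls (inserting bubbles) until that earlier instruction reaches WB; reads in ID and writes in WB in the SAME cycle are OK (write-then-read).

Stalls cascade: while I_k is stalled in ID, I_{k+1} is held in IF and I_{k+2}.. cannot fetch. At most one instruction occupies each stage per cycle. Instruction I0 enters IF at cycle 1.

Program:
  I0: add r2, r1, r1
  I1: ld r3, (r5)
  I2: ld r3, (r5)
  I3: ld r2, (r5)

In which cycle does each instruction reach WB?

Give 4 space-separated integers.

I0 add r2 <- r1,r1: IF@1 ID@2 stall=0 (-) EX@3 MEM@4 WB@5
I1 ld r3 <- r5: IF@2 ID@3 stall=0 (-) EX@4 MEM@5 WB@6
I2 ld r3 <- r5: IF@3 ID@4 stall=0 (-) EX@5 MEM@6 WB@7
I3 ld r2 <- r5: IF@4 ID@5 stall=0 (-) EX@6 MEM@7 WB@8

Answer: 5 6 7 8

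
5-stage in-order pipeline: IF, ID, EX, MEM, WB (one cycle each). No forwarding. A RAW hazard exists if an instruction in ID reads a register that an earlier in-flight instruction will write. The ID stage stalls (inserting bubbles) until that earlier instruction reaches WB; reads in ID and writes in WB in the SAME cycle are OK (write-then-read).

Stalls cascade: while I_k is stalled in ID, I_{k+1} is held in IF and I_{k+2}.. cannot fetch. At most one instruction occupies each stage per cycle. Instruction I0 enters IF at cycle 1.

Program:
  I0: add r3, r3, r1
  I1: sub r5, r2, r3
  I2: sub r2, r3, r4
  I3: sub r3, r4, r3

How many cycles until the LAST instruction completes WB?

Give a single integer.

Answer: 10

Derivation:
I0 add r3 <- r3,r1: IF@1 ID@2 stall=0 (-) EX@3 MEM@4 WB@5
I1 sub r5 <- r2,r3: IF@2 ID@3 stall=2 (RAW on I0.r3 (WB@5)) EX@6 MEM@7 WB@8
I2 sub r2 <- r3,r4: IF@3 ID@6 stall=0 (-) EX@7 MEM@8 WB@9
I3 sub r3 <- r4,r3: IF@6 ID@7 stall=0 (-) EX@8 MEM@9 WB@10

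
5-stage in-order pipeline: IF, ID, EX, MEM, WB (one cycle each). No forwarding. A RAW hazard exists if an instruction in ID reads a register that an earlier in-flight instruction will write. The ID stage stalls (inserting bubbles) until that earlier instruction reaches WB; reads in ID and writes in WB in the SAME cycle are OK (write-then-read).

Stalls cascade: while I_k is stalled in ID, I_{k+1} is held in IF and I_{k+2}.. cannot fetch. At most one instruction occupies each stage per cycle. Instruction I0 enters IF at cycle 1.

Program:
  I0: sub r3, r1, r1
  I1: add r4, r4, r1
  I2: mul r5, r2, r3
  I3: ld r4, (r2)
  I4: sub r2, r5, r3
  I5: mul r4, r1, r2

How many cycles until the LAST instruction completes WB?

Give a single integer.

I0 sub r3 <- r1,r1: IF@1 ID@2 stall=0 (-) EX@3 MEM@4 WB@5
I1 add r4 <- r4,r1: IF@2 ID@3 stall=0 (-) EX@4 MEM@5 WB@6
I2 mul r5 <- r2,r3: IF@3 ID@4 stall=1 (RAW on I0.r3 (WB@5)) EX@6 MEM@7 WB@8
I3 ld r4 <- r2: IF@4 ID@6 stall=0 (-) EX@7 MEM@8 WB@9
I4 sub r2 <- r5,r3: IF@6 ID@7 stall=1 (RAW on I2.r5 (WB@8)) EX@9 MEM@10 WB@11
I5 mul r4 <- r1,r2: IF@7 ID@9 stall=2 (RAW on I4.r2 (WB@11)) EX@12 MEM@13 WB@14

Answer: 14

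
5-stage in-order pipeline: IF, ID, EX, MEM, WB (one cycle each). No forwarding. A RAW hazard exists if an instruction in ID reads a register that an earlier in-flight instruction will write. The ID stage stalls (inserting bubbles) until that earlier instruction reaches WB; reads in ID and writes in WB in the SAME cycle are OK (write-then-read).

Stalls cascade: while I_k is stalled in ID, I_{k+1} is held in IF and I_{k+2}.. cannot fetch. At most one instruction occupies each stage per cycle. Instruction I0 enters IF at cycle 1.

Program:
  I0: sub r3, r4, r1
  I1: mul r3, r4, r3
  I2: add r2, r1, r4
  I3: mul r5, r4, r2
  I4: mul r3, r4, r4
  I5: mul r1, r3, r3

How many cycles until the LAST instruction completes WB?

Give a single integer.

Answer: 16

Derivation:
I0 sub r3 <- r4,r1: IF@1 ID@2 stall=0 (-) EX@3 MEM@4 WB@5
I1 mul r3 <- r4,r3: IF@2 ID@3 stall=2 (RAW on I0.r3 (WB@5)) EX@6 MEM@7 WB@8
I2 add r2 <- r1,r4: IF@3 ID@6 stall=0 (-) EX@7 MEM@8 WB@9
I3 mul r5 <- r4,r2: IF@6 ID@7 stall=2 (RAW on I2.r2 (WB@9)) EX@10 MEM@11 WB@12
I4 mul r3 <- r4,r4: IF@7 ID@10 stall=0 (-) EX@11 MEM@12 WB@13
I5 mul r1 <- r3,r3: IF@10 ID@11 stall=2 (RAW on I4.r3 (WB@13)) EX@14 MEM@15 WB@16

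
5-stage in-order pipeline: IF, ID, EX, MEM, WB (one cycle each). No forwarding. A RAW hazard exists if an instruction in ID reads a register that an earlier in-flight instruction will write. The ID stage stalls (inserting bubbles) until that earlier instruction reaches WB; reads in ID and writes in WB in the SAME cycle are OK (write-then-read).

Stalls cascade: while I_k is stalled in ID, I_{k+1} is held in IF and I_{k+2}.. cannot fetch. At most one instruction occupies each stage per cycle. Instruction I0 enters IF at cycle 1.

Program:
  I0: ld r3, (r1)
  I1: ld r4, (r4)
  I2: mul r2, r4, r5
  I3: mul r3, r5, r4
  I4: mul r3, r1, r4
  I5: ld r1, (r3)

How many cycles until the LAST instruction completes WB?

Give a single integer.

Answer: 14

Derivation:
I0 ld r3 <- r1: IF@1 ID@2 stall=0 (-) EX@3 MEM@4 WB@5
I1 ld r4 <- r4: IF@2 ID@3 stall=0 (-) EX@4 MEM@5 WB@6
I2 mul r2 <- r4,r5: IF@3 ID@4 stall=2 (RAW on I1.r4 (WB@6)) EX@7 MEM@8 WB@9
I3 mul r3 <- r5,r4: IF@4 ID@7 stall=0 (-) EX@8 MEM@9 WB@10
I4 mul r3 <- r1,r4: IF@7 ID@8 stall=0 (-) EX@9 MEM@10 WB@11
I5 ld r1 <- r3: IF@8 ID@9 stall=2 (RAW on I4.r3 (WB@11)) EX@12 MEM@13 WB@14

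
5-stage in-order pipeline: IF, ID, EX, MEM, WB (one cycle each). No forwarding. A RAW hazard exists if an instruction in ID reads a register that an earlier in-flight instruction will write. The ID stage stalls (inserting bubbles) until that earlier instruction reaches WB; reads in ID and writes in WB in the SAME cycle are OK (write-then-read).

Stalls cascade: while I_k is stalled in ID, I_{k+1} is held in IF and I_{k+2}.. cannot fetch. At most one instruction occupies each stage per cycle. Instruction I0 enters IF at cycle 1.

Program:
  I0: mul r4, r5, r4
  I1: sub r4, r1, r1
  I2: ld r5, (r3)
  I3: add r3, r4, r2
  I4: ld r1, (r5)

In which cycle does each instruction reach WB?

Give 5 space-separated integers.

Answer: 5 6 7 9 10

Derivation:
I0 mul r4 <- r5,r4: IF@1 ID@2 stall=0 (-) EX@3 MEM@4 WB@5
I1 sub r4 <- r1,r1: IF@2 ID@3 stall=0 (-) EX@4 MEM@5 WB@6
I2 ld r5 <- r3: IF@3 ID@4 stall=0 (-) EX@5 MEM@6 WB@7
I3 add r3 <- r4,r2: IF@4 ID@5 stall=1 (RAW on I1.r4 (WB@6)) EX@7 MEM@8 WB@9
I4 ld r1 <- r5: IF@5 ID@7 stall=0 (-) EX@8 MEM@9 WB@10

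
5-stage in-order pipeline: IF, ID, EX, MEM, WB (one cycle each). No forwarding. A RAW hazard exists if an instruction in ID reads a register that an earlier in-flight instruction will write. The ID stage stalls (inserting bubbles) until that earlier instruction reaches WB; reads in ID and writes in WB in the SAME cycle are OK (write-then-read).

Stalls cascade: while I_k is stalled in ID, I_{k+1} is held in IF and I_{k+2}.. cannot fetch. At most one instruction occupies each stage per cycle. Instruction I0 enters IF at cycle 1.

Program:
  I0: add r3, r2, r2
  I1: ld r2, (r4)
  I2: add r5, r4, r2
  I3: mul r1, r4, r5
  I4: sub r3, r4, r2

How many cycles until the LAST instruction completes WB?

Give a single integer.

Answer: 13

Derivation:
I0 add r3 <- r2,r2: IF@1 ID@2 stall=0 (-) EX@3 MEM@4 WB@5
I1 ld r2 <- r4: IF@2 ID@3 stall=0 (-) EX@4 MEM@5 WB@6
I2 add r5 <- r4,r2: IF@3 ID@4 stall=2 (RAW on I1.r2 (WB@6)) EX@7 MEM@8 WB@9
I3 mul r1 <- r4,r5: IF@4 ID@7 stall=2 (RAW on I2.r5 (WB@9)) EX@10 MEM@11 WB@12
I4 sub r3 <- r4,r2: IF@7 ID@10 stall=0 (-) EX@11 MEM@12 WB@13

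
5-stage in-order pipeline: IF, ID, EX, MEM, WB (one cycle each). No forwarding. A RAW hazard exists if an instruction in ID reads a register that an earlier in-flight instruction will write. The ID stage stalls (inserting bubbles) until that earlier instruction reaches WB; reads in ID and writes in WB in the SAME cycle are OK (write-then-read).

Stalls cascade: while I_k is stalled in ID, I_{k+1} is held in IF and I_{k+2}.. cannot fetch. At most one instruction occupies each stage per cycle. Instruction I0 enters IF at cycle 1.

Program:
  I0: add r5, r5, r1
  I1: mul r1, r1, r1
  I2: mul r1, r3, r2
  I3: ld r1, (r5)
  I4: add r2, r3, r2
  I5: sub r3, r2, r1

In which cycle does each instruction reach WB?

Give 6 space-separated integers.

Answer: 5 6 7 8 9 12

Derivation:
I0 add r5 <- r5,r1: IF@1 ID@2 stall=0 (-) EX@3 MEM@4 WB@5
I1 mul r1 <- r1,r1: IF@2 ID@3 stall=0 (-) EX@4 MEM@5 WB@6
I2 mul r1 <- r3,r2: IF@3 ID@4 stall=0 (-) EX@5 MEM@6 WB@7
I3 ld r1 <- r5: IF@4 ID@5 stall=0 (-) EX@6 MEM@7 WB@8
I4 add r2 <- r3,r2: IF@5 ID@6 stall=0 (-) EX@7 MEM@8 WB@9
I5 sub r3 <- r2,r1: IF@6 ID@7 stall=2 (RAW on I4.r2 (WB@9)) EX@10 MEM@11 WB@12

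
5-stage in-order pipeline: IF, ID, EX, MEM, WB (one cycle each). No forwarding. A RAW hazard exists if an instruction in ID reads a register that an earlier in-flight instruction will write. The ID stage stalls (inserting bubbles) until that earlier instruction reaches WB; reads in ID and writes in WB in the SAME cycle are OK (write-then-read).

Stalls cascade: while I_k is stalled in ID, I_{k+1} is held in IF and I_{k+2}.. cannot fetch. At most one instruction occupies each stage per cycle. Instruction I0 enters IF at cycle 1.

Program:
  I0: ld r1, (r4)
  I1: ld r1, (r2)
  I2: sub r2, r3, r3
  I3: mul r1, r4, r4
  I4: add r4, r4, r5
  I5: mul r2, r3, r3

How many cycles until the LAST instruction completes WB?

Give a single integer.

Answer: 10

Derivation:
I0 ld r1 <- r4: IF@1 ID@2 stall=0 (-) EX@3 MEM@4 WB@5
I1 ld r1 <- r2: IF@2 ID@3 stall=0 (-) EX@4 MEM@5 WB@6
I2 sub r2 <- r3,r3: IF@3 ID@4 stall=0 (-) EX@5 MEM@6 WB@7
I3 mul r1 <- r4,r4: IF@4 ID@5 stall=0 (-) EX@6 MEM@7 WB@8
I4 add r4 <- r4,r5: IF@5 ID@6 stall=0 (-) EX@7 MEM@8 WB@9
I5 mul r2 <- r3,r3: IF@6 ID@7 stall=0 (-) EX@8 MEM@9 WB@10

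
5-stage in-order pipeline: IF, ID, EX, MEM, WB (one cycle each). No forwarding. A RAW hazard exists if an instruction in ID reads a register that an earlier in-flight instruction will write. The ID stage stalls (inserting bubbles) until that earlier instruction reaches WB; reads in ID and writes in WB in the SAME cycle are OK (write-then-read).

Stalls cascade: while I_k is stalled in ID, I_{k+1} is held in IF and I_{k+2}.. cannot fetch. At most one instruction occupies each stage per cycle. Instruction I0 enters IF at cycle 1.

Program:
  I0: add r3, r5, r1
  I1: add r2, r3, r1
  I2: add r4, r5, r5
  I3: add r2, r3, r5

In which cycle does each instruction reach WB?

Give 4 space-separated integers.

Answer: 5 8 9 10

Derivation:
I0 add r3 <- r5,r1: IF@1 ID@2 stall=0 (-) EX@3 MEM@4 WB@5
I1 add r2 <- r3,r1: IF@2 ID@3 stall=2 (RAW on I0.r3 (WB@5)) EX@6 MEM@7 WB@8
I2 add r4 <- r5,r5: IF@3 ID@6 stall=0 (-) EX@7 MEM@8 WB@9
I3 add r2 <- r3,r5: IF@6 ID@7 stall=0 (-) EX@8 MEM@9 WB@10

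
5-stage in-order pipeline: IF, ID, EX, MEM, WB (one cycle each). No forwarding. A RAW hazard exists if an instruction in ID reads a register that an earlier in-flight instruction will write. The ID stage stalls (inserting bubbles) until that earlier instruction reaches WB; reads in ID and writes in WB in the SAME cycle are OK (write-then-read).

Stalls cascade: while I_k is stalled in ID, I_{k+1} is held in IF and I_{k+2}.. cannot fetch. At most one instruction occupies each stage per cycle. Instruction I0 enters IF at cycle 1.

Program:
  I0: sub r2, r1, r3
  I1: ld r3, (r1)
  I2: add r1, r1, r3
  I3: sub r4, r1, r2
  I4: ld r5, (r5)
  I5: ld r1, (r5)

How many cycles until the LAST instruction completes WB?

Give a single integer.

I0 sub r2 <- r1,r3: IF@1 ID@2 stall=0 (-) EX@3 MEM@4 WB@5
I1 ld r3 <- r1: IF@2 ID@3 stall=0 (-) EX@4 MEM@5 WB@6
I2 add r1 <- r1,r3: IF@3 ID@4 stall=2 (RAW on I1.r3 (WB@6)) EX@7 MEM@8 WB@9
I3 sub r4 <- r1,r2: IF@4 ID@7 stall=2 (RAW on I2.r1 (WB@9)) EX@10 MEM@11 WB@12
I4 ld r5 <- r5: IF@7 ID@10 stall=0 (-) EX@11 MEM@12 WB@13
I5 ld r1 <- r5: IF@10 ID@11 stall=2 (RAW on I4.r5 (WB@13)) EX@14 MEM@15 WB@16

Answer: 16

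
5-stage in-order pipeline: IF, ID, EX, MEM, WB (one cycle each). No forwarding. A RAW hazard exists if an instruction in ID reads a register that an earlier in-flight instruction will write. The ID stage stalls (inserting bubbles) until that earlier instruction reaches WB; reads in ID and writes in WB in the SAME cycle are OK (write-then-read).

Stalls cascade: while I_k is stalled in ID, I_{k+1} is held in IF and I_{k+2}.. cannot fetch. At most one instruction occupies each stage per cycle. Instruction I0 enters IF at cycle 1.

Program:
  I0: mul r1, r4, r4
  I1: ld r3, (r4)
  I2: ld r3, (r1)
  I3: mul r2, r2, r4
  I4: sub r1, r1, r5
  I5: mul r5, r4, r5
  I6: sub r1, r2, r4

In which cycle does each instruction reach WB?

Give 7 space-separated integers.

I0 mul r1 <- r4,r4: IF@1 ID@2 stall=0 (-) EX@3 MEM@4 WB@5
I1 ld r3 <- r4: IF@2 ID@3 stall=0 (-) EX@4 MEM@5 WB@6
I2 ld r3 <- r1: IF@3 ID@4 stall=1 (RAW on I0.r1 (WB@5)) EX@6 MEM@7 WB@8
I3 mul r2 <- r2,r4: IF@4 ID@6 stall=0 (-) EX@7 MEM@8 WB@9
I4 sub r1 <- r1,r5: IF@6 ID@7 stall=0 (-) EX@8 MEM@9 WB@10
I5 mul r5 <- r4,r5: IF@7 ID@8 stall=0 (-) EX@9 MEM@10 WB@11
I6 sub r1 <- r2,r4: IF@8 ID@9 stall=0 (-) EX@10 MEM@11 WB@12

Answer: 5 6 8 9 10 11 12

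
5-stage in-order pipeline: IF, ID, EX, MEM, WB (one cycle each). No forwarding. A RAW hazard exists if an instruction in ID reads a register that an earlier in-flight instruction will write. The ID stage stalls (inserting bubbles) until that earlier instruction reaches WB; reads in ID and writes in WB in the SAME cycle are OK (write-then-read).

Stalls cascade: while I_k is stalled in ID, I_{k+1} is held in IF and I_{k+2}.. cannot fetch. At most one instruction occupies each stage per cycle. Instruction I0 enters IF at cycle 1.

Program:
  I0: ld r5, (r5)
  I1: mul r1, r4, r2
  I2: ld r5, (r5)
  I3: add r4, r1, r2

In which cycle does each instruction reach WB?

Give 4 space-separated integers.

Answer: 5 6 8 9

Derivation:
I0 ld r5 <- r5: IF@1 ID@2 stall=0 (-) EX@3 MEM@4 WB@5
I1 mul r1 <- r4,r2: IF@2 ID@3 stall=0 (-) EX@4 MEM@5 WB@6
I2 ld r5 <- r5: IF@3 ID@4 stall=1 (RAW on I0.r5 (WB@5)) EX@6 MEM@7 WB@8
I3 add r4 <- r1,r2: IF@4 ID@6 stall=0 (-) EX@7 MEM@8 WB@9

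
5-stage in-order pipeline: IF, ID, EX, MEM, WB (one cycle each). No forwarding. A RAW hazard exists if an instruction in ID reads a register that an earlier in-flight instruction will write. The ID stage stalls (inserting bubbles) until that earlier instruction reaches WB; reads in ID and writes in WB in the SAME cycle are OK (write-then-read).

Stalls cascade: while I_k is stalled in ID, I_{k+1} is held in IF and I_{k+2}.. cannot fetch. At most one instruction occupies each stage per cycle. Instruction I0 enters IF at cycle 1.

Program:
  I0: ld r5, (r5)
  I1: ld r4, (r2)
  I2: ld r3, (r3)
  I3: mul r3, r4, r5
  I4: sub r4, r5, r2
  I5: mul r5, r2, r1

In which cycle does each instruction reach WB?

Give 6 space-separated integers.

Answer: 5 6 7 9 10 11

Derivation:
I0 ld r5 <- r5: IF@1 ID@2 stall=0 (-) EX@3 MEM@4 WB@5
I1 ld r4 <- r2: IF@2 ID@3 stall=0 (-) EX@4 MEM@5 WB@6
I2 ld r3 <- r3: IF@3 ID@4 stall=0 (-) EX@5 MEM@6 WB@7
I3 mul r3 <- r4,r5: IF@4 ID@5 stall=1 (RAW on I1.r4 (WB@6)) EX@7 MEM@8 WB@9
I4 sub r4 <- r5,r2: IF@5 ID@7 stall=0 (-) EX@8 MEM@9 WB@10
I5 mul r5 <- r2,r1: IF@7 ID@8 stall=0 (-) EX@9 MEM@10 WB@11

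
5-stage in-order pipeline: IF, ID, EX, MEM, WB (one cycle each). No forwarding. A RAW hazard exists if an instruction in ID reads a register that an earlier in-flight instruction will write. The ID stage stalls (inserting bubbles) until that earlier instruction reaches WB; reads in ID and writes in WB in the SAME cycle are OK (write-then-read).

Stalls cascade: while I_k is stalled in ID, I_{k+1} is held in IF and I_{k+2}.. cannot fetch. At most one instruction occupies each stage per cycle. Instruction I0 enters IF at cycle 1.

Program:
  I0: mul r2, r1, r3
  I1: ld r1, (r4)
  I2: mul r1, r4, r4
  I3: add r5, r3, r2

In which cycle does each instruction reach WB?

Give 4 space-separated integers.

I0 mul r2 <- r1,r3: IF@1 ID@2 stall=0 (-) EX@3 MEM@4 WB@5
I1 ld r1 <- r4: IF@2 ID@3 stall=0 (-) EX@4 MEM@5 WB@6
I2 mul r1 <- r4,r4: IF@3 ID@4 stall=0 (-) EX@5 MEM@6 WB@7
I3 add r5 <- r3,r2: IF@4 ID@5 stall=0 (-) EX@6 MEM@7 WB@8

Answer: 5 6 7 8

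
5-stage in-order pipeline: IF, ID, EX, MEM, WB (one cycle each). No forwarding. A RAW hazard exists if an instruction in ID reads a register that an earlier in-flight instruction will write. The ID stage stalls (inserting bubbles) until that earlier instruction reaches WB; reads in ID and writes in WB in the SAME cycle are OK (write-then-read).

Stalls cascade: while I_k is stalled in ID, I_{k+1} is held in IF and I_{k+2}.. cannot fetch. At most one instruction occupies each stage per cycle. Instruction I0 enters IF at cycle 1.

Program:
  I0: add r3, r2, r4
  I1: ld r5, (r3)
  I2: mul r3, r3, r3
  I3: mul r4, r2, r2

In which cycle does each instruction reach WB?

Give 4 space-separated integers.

I0 add r3 <- r2,r4: IF@1 ID@2 stall=0 (-) EX@3 MEM@4 WB@5
I1 ld r5 <- r3: IF@2 ID@3 stall=2 (RAW on I0.r3 (WB@5)) EX@6 MEM@7 WB@8
I2 mul r3 <- r3,r3: IF@3 ID@6 stall=0 (-) EX@7 MEM@8 WB@9
I3 mul r4 <- r2,r2: IF@6 ID@7 stall=0 (-) EX@8 MEM@9 WB@10

Answer: 5 8 9 10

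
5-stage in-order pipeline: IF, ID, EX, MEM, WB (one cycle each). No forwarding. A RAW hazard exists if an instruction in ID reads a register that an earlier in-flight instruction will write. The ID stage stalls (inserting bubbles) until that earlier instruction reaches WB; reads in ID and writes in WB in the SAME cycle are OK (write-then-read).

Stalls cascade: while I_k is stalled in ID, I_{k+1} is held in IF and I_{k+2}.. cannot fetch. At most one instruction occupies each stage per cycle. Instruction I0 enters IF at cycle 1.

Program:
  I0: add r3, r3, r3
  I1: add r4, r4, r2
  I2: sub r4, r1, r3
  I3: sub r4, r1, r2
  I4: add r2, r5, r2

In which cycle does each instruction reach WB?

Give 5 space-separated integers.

Answer: 5 6 8 9 10

Derivation:
I0 add r3 <- r3,r3: IF@1 ID@2 stall=0 (-) EX@3 MEM@4 WB@5
I1 add r4 <- r4,r2: IF@2 ID@3 stall=0 (-) EX@4 MEM@5 WB@6
I2 sub r4 <- r1,r3: IF@3 ID@4 stall=1 (RAW on I0.r3 (WB@5)) EX@6 MEM@7 WB@8
I3 sub r4 <- r1,r2: IF@4 ID@6 stall=0 (-) EX@7 MEM@8 WB@9
I4 add r2 <- r5,r2: IF@6 ID@7 stall=0 (-) EX@8 MEM@9 WB@10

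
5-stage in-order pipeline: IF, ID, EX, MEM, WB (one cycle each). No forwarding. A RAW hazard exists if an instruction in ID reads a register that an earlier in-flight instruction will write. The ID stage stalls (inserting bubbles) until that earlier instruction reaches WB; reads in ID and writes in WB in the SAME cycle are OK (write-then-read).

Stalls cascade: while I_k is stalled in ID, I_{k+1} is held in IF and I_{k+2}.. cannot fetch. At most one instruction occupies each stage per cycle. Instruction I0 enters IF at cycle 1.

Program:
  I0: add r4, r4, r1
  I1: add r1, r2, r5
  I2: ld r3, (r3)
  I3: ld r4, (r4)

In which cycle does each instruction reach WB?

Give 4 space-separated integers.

Answer: 5 6 7 8

Derivation:
I0 add r4 <- r4,r1: IF@1 ID@2 stall=0 (-) EX@3 MEM@4 WB@5
I1 add r1 <- r2,r5: IF@2 ID@3 stall=0 (-) EX@4 MEM@5 WB@6
I2 ld r3 <- r3: IF@3 ID@4 stall=0 (-) EX@5 MEM@6 WB@7
I3 ld r4 <- r4: IF@4 ID@5 stall=0 (-) EX@6 MEM@7 WB@8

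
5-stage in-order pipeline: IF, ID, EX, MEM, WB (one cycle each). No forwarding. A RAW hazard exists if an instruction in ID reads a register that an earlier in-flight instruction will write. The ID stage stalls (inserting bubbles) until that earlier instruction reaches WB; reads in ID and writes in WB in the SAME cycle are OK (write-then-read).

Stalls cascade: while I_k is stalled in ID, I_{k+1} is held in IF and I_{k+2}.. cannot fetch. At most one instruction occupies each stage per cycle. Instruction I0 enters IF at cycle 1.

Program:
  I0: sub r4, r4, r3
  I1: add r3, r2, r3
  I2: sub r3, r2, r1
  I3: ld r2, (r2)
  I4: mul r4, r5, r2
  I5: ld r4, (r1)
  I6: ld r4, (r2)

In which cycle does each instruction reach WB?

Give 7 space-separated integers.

I0 sub r4 <- r4,r3: IF@1 ID@2 stall=0 (-) EX@3 MEM@4 WB@5
I1 add r3 <- r2,r3: IF@2 ID@3 stall=0 (-) EX@4 MEM@5 WB@6
I2 sub r3 <- r2,r1: IF@3 ID@4 stall=0 (-) EX@5 MEM@6 WB@7
I3 ld r2 <- r2: IF@4 ID@5 stall=0 (-) EX@6 MEM@7 WB@8
I4 mul r4 <- r5,r2: IF@5 ID@6 stall=2 (RAW on I3.r2 (WB@8)) EX@9 MEM@10 WB@11
I5 ld r4 <- r1: IF@6 ID@9 stall=0 (-) EX@10 MEM@11 WB@12
I6 ld r4 <- r2: IF@9 ID@10 stall=0 (-) EX@11 MEM@12 WB@13

Answer: 5 6 7 8 11 12 13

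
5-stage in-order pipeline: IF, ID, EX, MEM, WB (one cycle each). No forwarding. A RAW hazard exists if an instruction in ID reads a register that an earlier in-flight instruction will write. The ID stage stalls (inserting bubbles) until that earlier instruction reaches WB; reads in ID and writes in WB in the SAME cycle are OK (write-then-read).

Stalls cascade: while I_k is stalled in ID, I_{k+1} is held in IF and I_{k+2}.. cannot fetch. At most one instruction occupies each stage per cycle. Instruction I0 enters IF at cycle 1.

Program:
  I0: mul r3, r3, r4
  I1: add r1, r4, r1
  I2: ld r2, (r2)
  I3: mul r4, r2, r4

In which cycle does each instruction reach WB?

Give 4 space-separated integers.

I0 mul r3 <- r3,r4: IF@1 ID@2 stall=0 (-) EX@3 MEM@4 WB@5
I1 add r1 <- r4,r1: IF@2 ID@3 stall=0 (-) EX@4 MEM@5 WB@6
I2 ld r2 <- r2: IF@3 ID@4 stall=0 (-) EX@5 MEM@6 WB@7
I3 mul r4 <- r2,r4: IF@4 ID@5 stall=2 (RAW on I2.r2 (WB@7)) EX@8 MEM@9 WB@10

Answer: 5 6 7 10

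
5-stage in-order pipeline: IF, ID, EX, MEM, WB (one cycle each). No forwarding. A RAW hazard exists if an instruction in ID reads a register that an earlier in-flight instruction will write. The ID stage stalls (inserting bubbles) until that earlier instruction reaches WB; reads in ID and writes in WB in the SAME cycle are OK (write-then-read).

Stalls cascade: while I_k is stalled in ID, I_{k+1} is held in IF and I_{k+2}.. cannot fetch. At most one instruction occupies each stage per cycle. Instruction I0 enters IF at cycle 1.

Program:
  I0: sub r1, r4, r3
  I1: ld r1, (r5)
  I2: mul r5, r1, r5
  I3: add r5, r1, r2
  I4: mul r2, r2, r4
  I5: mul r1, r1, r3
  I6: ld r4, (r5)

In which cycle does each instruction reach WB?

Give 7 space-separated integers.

Answer: 5 6 9 10 11 12 13

Derivation:
I0 sub r1 <- r4,r3: IF@1 ID@2 stall=0 (-) EX@3 MEM@4 WB@5
I1 ld r1 <- r5: IF@2 ID@3 stall=0 (-) EX@4 MEM@5 WB@6
I2 mul r5 <- r1,r5: IF@3 ID@4 stall=2 (RAW on I1.r1 (WB@6)) EX@7 MEM@8 WB@9
I3 add r5 <- r1,r2: IF@4 ID@7 stall=0 (-) EX@8 MEM@9 WB@10
I4 mul r2 <- r2,r4: IF@7 ID@8 stall=0 (-) EX@9 MEM@10 WB@11
I5 mul r1 <- r1,r3: IF@8 ID@9 stall=0 (-) EX@10 MEM@11 WB@12
I6 ld r4 <- r5: IF@9 ID@10 stall=0 (-) EX@11 MEM@12 WB@13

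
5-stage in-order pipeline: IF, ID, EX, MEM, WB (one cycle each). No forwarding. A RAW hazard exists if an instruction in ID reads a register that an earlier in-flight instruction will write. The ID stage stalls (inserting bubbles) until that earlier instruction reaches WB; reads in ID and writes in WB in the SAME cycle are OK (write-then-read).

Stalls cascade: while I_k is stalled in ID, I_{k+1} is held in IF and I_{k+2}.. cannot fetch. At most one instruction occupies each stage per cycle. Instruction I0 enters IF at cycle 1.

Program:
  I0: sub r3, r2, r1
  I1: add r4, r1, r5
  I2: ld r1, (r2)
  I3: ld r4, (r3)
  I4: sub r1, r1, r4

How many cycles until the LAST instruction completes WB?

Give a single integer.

Answer: 11

Derivation:
I0 sub r3 <- r2,r1: IF@1 ID@2 stall=0 (-) EX@3 MEM@4 WB@5
I1 add r4 <- r1,r5: IF@2 ID@3 stall=0 (-) EX@4 MEM@5 WB@6
I2 ld r1 <- r2: IF@3 ID@4 stall=0 (-) EX@5 MEM@6 WB@7
I3 ld r4 <- r3: IF@4 ID@5 stall=0 (-) EX@6 MEM@7 WB@8
I4 sub r1 <- r1,r4: IF@5 ID@6 stall=2 (RAW on I3.r4 (WB@8)) EX@9 MEM@10 WB@11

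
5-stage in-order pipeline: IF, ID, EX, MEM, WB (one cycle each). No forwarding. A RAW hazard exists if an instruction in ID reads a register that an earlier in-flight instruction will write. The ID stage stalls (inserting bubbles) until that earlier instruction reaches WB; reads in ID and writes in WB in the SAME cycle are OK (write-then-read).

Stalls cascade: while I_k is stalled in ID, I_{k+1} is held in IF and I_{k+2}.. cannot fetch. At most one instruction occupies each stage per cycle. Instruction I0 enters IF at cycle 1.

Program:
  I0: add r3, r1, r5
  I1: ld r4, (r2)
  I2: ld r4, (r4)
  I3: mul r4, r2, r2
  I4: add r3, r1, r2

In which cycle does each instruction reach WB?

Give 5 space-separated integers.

Answer: 5 6 9 10 11

Derivation:
I0 add r3 <- r1,r5: IF@1 ID@2 stall=0 (-) EX@3 MEM@4 WB@5
I1 ld r4 <- r2: IF@2 ID@3 stall=0 (-) EX@4 MEM@5 WB@6
I2 ld r4 <- r4: IF@3 ID@4 stall=2 (RAW on I1.r4 (WB@6)) EX@7 MEM@8 WB@9
I3 mul r4 <- r2,r2: IF@4 ID@7 stall=0 (-) EX@8 MEM@9 WB@10
I4 add r3 <- r1,r2: IF@7 ID@8 stall=0 (-) EX@9 MEM@10 WB@11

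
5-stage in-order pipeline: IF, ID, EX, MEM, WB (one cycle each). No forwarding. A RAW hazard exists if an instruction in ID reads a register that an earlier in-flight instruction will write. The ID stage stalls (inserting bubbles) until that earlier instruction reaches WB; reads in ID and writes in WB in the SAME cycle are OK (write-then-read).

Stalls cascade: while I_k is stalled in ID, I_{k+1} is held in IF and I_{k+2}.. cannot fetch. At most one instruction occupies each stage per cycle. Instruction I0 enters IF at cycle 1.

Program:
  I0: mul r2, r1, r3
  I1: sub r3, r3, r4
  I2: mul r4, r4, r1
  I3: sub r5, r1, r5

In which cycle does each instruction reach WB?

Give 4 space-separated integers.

Answer: 5 6 7 8

Derivation:
I0 mul r2 <- r1,r3: IF@1 ID@2 stall=0 (-) EX@3 MEM@4 WB@5
I1 sub r3 <- r3,r4: IF@2 ID@3 stall=0 (-) EX@4 MEM@5 WB@6
I2 mul r4 <- r4,r1: IF@3 ID@4 stall=0 (-) EX@5 MEM@6 WB@7
I3 sub r5 <- r1,r5: IF@4 ID@5 stall=0 (-) EX@6 MEM@7 WB@8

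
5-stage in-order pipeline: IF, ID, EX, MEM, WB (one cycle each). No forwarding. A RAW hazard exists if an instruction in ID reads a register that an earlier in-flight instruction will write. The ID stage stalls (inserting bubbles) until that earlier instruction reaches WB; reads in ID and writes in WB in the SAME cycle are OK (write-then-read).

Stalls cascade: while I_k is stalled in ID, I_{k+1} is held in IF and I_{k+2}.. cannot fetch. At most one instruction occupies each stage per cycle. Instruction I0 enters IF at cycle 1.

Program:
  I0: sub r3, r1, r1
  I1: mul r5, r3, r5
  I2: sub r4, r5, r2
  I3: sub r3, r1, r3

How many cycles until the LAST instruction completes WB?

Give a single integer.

I0 sub r3 <- r1,r1: IF@1 ID@2 stall=0 (-) EX@3 MEM@4 WB@5
I1 mul r5 <- r3,r5: IF@2 ID@3 stall=2 (RAW on I0.r3 (WB@5)) EX@6 MEM@7 WB@8
I2 sub r4 <- r5,r2: IF@3 ID@6 stall=2 (RAW on I1.r5 (WB@8)) EX@9 MEM@10 WB@11
I3 sub r3 <- r1,r3: IF@6 ID@9 stall=0 (-) EX@10 MEM@11 WB@12

Answer: 12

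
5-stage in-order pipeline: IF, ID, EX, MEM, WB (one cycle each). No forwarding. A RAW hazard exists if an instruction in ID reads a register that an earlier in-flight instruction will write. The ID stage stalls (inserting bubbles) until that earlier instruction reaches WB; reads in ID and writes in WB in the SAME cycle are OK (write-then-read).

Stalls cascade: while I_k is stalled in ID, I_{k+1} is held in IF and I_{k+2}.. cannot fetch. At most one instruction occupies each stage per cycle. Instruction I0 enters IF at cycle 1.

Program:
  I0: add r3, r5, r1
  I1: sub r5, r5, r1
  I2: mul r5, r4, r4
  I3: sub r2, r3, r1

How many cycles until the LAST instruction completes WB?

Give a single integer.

Answer: 8

Derivation:
I0 add r3 <- r5,r1: IF@1 ID@2 stall=0 (-) EX@3 MEM@4 WB@5
I1 sub r5 <- r5,r1: IF@2 ID@3 stall=0 (-) EX@4 MEM@5 WB@6
I2 mul r5 <- r4,r4: IF@3 ID@4 stall=0 (-) EX@5 MEM@6 WB@7
I3 sub r2 <- r3,r1: IF@4 ID@5 stall=0 (-) EX@6 MEM@7 WB@8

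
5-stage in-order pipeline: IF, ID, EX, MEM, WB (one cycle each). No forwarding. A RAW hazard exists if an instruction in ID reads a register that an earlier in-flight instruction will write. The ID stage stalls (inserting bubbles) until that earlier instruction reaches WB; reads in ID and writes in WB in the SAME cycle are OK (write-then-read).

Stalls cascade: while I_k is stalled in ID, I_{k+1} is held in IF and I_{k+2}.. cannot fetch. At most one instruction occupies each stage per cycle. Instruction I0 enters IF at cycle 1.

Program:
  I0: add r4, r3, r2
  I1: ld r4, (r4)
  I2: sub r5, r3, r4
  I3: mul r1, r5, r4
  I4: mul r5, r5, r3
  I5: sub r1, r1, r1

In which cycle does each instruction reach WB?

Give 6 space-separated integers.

Answer: 5 8 11 14 15 17

Derivation:
I0 add r4 <- r3,r2: IF@1 ID@2 stall=0 (-) EX@3 MEM@4 WB@5
I1 ld r4 <- r4: IF@2 ID@3 stall=2 (RAW on I0.r4 (WB@5)) EX@6 MEM@7 WB@8
I2 sub r5 <- r3,r4: IF@3 ID@6 stall=2 (RAW on I1.r4 (WB@8)) EX@9 MEM@10 WB@11
I3 mul r1 <- r5,r4: IF@6 ID@9 stall=2 (RAW on I2.r5 (WB@11)) EX@12 MEM@13 WB@14
I4 mul r5 <- r5,r3: IF@9 ID@12 stall=0 (-) EX@13 MEM@14 WB@15
I5 sub r1 <- r1,r1: IF@12 ID@13 stall=1 (RAW on I3.r1 (WB@14)) EX@15 MEM@16 WB@17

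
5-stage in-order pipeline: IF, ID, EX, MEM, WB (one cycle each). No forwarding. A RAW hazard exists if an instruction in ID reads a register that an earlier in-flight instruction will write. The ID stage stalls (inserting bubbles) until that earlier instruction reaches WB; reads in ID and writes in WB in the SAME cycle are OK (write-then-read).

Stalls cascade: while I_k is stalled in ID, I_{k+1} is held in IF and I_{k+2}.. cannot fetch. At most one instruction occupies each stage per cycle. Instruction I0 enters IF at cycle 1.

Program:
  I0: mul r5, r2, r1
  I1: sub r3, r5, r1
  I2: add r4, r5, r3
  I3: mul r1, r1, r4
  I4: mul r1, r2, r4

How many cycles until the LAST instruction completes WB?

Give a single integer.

I0 mul r5 <- r2,r1: IF@1 ID@2 stall=0 (-) EX@3 MEM@4 WB@5
I1 sub r3 <- r5,r1: IF@2 ID@3 stall=2 (RAW on I0.r5 (WB@5)) EX@6 MEM@7 WB@8
I2 add r4 <- r5,r3: IF@3 ID@6 stall=2 (RAW on I1.r3 (WB@8)) EX@9 MEM@10 WB@11
I3 mul r1 <- r1,r4: IF@6 ID@9 stall=2 (RAW on I2.r4 (WB@11)) EX@12 MEM@13 WB@14
I4 mul r1 <- r2,r4: IF@9 ID@12 stall=0 (-) EX@13 MEM@14 WB@15

Answer: 15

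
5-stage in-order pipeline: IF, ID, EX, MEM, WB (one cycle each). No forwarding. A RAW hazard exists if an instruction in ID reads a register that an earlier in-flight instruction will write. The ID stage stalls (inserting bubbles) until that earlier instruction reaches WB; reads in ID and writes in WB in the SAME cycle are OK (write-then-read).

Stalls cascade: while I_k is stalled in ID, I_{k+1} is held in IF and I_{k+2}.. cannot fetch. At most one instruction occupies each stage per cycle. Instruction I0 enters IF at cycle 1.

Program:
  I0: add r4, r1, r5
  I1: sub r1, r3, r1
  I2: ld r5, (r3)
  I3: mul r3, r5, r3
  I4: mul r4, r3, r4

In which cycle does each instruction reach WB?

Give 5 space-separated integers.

I0 add r4 <- r1,r5: IF@1 ID@2 stall=0 (-) EX@3 MEM@4 WB@5
I1 sub r1 <- r3,r1: IF@2 ID@3 stall=0 (-) EX@4 MEM@5 WB@6
I2 ld r5 <- r3: IF@3 ID@4 stall=0 (-) EX@5 MEM@6 WB@7
I3 mul r3 <- r5,r3: IF@4 ID@5 stall=2 (RAW on I2.r5 (WB@7)) EX@8 MEM@9 WB@10
I4 mul r4 <- r3,r4: IF@5 ID@8 stall=2 (RAW on I3.r3 (WB@10)) EX@11 MEM@12 WB@13

Answer: 5 6 7 10 13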